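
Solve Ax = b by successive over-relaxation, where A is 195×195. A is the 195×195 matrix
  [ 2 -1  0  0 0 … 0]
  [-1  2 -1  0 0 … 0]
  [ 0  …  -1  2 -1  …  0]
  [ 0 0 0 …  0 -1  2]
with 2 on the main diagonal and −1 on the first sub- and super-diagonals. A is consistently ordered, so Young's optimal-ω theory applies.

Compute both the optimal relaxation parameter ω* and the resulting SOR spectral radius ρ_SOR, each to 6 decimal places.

n=195: λ(B_J) = 1 − λ(A)/2 = cos(kπ/196); k=1 gives ρ_J = 0.999872.
1 − cos²(π/196) = sin²(π/196) ⇒ √(1−ρ_J²) = sin(π/196) = 0.0160278.
So ω* = 2/1.0160278 = 1.968450 (Young).
ρ(B_{ω*}) = ω*−1 = 0.968450

ω* = 1.968450, ρ_SOR = 0.968450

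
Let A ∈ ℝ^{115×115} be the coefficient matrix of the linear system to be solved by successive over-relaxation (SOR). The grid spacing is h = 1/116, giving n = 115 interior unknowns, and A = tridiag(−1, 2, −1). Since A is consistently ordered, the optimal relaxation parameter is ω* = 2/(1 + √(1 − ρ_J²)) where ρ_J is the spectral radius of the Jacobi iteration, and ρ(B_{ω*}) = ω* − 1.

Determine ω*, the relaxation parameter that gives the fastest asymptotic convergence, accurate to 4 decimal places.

½·tridiag(1,0,1) at n=115: λ_k = cos(kπ/116); max |λ| at k=1 ⇒ ρ_J = cos(π/116) ≈ 0.9996.
√(1 − cos²(π/116)) = sin(π/116) ≈ 0.02708.
Young: ω* = 2/(1+√(1−ρ_J²)) = 2/(1+0.02708) = 2/1.02708 = 1.9473.
ρ(B_{ω*}) = ω*−1 = 0.9473

ω* = 1.9473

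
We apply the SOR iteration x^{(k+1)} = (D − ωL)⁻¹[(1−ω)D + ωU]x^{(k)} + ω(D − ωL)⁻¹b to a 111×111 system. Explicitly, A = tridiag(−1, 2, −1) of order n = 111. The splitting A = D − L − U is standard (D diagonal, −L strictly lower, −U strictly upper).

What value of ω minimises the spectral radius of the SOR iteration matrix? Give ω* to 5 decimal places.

n=111: λ(B_J) = 1 − λ(A)/2 = cos(kπ/112); k=1 gives ρ_J = 0.99961.
√(1 − cos²(π/112)) = sin(π/112) ≈ 0.028046.
ω* = 2 / (1 + 0.028046) = 2 / 1.028046 ≈ 1.94544.
and ρ(B_{ω*}) = 1.94544 − 1 = 0.94544.

ω* = 1.94544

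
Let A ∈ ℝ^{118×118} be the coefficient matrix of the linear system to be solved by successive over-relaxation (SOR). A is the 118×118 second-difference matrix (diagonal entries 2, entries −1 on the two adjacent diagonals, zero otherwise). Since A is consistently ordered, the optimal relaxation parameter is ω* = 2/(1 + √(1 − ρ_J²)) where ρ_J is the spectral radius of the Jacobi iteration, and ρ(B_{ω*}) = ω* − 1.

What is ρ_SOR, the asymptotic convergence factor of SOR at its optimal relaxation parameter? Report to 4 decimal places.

ρ_SOR = 0.9486

With n=118, ρ(Jacobi) = cos(π/119) = 0.9997.
1 − cos²(π/119) = sin²(π/119) ⇒ √(1−ρ_J²) = sin(π/119) = 0.02640.
ω* = 2/(1 + 0.02640) = 2/1.02640 = 1.9486.
Hence ρ(B_{ω*}) = 1.9486 − 1 = 0.9486.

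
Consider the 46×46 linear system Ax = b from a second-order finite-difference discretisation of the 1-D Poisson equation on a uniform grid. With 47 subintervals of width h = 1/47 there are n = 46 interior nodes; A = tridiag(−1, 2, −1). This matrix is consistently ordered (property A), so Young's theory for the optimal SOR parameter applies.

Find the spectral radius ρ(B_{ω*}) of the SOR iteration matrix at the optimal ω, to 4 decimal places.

spectrum of D⁻¹(L+U) = {cos(kπ/47) : 1≤k≤46}; ρ_J = cos(π/47) = 0.9978.
√(1−ρ_J²) = |sin(π/47)| = 0.06679
ω* = 2/(1 + 0.06679) = 2/1.06679 = 1.8748.
and ρ(B_{ω*}) = 1.8748 − 1 = 0.8748.

ρ_SOR = 0.8748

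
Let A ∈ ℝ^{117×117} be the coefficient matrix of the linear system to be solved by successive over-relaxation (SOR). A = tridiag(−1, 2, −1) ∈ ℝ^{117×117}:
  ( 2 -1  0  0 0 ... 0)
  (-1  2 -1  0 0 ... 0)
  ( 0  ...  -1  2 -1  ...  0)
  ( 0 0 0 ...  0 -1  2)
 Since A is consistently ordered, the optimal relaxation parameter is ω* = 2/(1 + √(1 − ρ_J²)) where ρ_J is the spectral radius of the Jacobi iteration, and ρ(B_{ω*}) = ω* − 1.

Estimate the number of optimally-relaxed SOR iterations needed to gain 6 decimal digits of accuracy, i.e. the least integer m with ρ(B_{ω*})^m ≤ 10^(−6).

m = 260

[ρ_J] n=117: ρ(B_J) = cos(π/(n+1)) = cos(π/118) = 0.9996456.
root = sin(π/118) = 0.0266205  (since 1−cos² = sin²).
Then 2/(1+√(1−ρ_J²)) = 2/(1+0.0266205); ω* = 2/1.0266205 = 1.9481396.
ρ_SOR = ω* − 1 = 1.9481396 − 1 = 0.9481396.
6·ln10 = 13.8155; −ln(0.9481396) = 0.0532535; m = ⌈13.8155/0.0532535⌉ = ⌈259.429⌉ = 260.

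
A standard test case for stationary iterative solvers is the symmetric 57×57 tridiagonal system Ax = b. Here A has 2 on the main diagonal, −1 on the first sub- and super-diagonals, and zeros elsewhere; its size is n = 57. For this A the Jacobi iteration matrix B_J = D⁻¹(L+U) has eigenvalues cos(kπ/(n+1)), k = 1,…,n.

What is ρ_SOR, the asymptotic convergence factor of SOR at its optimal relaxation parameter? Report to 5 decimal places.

ρ_SOR = 0.89728

B_J for the 57×57 system has eigenvalues cos(kπ/58); ρ_J = cos(π/58) = 0.99853.
√(1−ρ_J²) simplifies to sin(π/58) = 0.054139.
ω* = 2/(1+0.054139) = 1.89728
[ρ_SOR] ω* − 1 = 0.89728.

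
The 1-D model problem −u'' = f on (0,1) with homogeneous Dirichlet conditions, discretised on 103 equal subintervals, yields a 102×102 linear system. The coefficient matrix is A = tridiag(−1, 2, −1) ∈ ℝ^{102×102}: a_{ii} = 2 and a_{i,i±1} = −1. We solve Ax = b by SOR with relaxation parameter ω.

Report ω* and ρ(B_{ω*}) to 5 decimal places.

spectrum of D⁻¹(L+U) = {cos(kπ/103) : 1≤k≤102}; ρ_J = cos(π/103) = 0.99953.
√(1−ρ_J²) = |sin(π/103)| = 0.030496
So ω* = 2/1.030496 = 1.94081 (Young).
ρ(B_{ω*}) = ω*−1 = 0.94081

ω* = 1.94081, ρ_SOR = 0.94081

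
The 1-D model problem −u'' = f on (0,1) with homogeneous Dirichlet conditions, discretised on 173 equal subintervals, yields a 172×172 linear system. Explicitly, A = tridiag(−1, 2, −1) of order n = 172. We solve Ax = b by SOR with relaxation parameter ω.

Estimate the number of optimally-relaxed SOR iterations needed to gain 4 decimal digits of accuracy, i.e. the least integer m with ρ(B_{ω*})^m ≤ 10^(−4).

½·tridiag(1,0,1) at n=172: λ_k = cos(kπ/173); max |λ| at k=1 ⇒ ρ_J = cos(π/173) ≈ 0.9998351.
√(1 − cos²(π/173)) = sin(π/173) ≈ 0.0181585.
Then 2/(1+√(1−ρ_J²)) = 2/(1+0.0181585); ω* = 2/1.0181585 = 1.9643307.
Hence ρ(B_{ω*}) = 1.9643307 − 1 = 0.9643307.
Need (0.9643307)^m ≤ 10^(−4): m ≥ 4·ln10/|ln 0.9643307| = 9.21034/0.036321 = 253.582 ⇒ m = 254.

m = 254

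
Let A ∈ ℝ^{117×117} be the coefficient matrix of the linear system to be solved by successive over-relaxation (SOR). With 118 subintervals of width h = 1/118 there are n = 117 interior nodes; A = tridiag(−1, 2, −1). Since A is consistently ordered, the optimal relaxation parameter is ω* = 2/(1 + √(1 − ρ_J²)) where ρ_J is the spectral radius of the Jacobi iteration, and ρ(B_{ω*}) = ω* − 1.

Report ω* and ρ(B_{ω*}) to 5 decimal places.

ω* = 1.94814, ρ_SOR = 0.94814

[ρ_J] n=117: ρ(B_J) = cos(π/(n+1)) = cos(π/118) = 0.99965.
1 − cos²(π/118) = sin²(π/118) ⇒ √(1−ρ_J²) = sin(π/118) = 0.026621.
ω* = 2 / (1 + 0.026621) = 2 / 1.026621 ≈ 1.94814.
Hence ρ(B_{ω*}) = 1.94814 − 1 = 0.94814.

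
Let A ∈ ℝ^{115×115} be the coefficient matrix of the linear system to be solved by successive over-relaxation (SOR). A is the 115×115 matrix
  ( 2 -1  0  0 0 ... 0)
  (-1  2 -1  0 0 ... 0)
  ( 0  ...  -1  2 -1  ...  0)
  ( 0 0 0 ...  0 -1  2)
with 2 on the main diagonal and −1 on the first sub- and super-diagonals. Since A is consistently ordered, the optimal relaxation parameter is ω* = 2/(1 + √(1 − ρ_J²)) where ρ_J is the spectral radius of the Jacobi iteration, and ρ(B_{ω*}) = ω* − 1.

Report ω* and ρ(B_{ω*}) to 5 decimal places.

ω* = 1.94727, ρ_SOR = 0.94727

B_J for the 115×115 system has eigenvalues cos(kπ/116); ρ_J = cos(π/116) = 0.99963.
1 − cos²(π/116) = sin²(π/116) ⇒ √(1−ρ_J²) = sin(π/116) = 0.027079.
ω* = 2/(1+0.027079) = 1.94727
ρ_SOR = ω* − 1 = 1.94727 − 1 = 0.94727.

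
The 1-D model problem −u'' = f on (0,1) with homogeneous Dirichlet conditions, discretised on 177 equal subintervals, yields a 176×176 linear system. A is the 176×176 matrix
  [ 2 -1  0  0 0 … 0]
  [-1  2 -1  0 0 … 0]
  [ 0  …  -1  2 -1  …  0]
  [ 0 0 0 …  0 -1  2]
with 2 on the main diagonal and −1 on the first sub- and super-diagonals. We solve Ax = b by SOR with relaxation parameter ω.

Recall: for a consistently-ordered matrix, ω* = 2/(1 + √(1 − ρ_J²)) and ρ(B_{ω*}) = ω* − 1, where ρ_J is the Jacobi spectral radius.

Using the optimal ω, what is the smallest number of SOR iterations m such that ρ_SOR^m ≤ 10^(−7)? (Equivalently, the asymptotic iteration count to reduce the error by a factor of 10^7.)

m = 455

n=176: λ(B_J) = 1 − λ(A)/2 = cos(kπ/177); k=1 gives ρ_J = 0.9998425.
root = sin(π/177) = 0.0177482  (since 1−cos² = sin²).
ω* = 2 / (1 + 0.0177482) = 2 / 1.0177482 ≈ 1.9651226.
[ρ_SOR] ω* − 1 = 0.9651226.
For 7 digits: m = 7·ln10 / (−ln 0.9651226) = 16.1181/0.0355001 = 454.030; round up → m = 455.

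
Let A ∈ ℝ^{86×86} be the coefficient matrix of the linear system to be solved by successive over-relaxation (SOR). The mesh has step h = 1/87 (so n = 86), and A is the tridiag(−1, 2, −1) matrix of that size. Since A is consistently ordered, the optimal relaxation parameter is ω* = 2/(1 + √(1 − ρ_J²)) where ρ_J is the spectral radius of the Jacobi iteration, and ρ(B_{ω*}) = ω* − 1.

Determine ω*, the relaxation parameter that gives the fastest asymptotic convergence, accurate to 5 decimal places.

ρ_J = max_k |cos(kπ/87)| = cos(π/87) = 0.99935
root = sin(π/87) = 0.036102  (since 1−cos² = sin²).
So ω* = 2/1.036102 = 1.93031 (Young).
Hence ρ(B_{ω*}) = 1.93031 − 1 = 0.93031.

ω* = 1.93031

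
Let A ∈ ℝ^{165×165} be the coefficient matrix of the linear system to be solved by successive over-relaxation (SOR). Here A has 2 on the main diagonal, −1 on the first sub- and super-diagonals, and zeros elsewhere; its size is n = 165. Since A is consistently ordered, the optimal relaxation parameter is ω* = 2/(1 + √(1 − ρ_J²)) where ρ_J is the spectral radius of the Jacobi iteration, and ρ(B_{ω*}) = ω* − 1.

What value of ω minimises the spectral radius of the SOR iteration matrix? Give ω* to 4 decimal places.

B_J for the 165×165 system has eigenvalues cos(kπ/166); ρ_J = cos(π/166) = 0.9998.
√(1 − cos²(π/166)) = sin(π/166) ≈ 0.01892.
ω* = 2/(1 + 0.01892) = 2/1.01892 = 1.9629.
[ρ_SOR] ω* − 1 = 0.9629.

ω* = 1.9629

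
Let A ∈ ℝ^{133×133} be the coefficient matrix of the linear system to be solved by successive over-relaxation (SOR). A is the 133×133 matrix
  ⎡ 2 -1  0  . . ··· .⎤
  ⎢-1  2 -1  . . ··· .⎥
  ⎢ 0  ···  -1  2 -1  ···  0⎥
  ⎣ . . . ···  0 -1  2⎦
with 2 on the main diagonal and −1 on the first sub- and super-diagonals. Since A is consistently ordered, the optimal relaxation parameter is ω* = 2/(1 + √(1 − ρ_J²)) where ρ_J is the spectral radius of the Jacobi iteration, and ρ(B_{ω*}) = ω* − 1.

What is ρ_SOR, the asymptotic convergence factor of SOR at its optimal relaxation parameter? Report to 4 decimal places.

ρ_SOR = 0.9542

n=133: λ(B_J) = 1 − λ(A)/2 = cos(kπ/134); k=1 gives ρ_J = 0.9997.
√(1−ρ_J²) = |sin(π/134)| = 0.02344
ω* = 2 / (1 + 0.02344) = 2 / 1.02344 ≈ 1.9542.
At ω = 1.9542 every |λ(B_ω)| = ω−1, so ρ_SOR = 0.9542.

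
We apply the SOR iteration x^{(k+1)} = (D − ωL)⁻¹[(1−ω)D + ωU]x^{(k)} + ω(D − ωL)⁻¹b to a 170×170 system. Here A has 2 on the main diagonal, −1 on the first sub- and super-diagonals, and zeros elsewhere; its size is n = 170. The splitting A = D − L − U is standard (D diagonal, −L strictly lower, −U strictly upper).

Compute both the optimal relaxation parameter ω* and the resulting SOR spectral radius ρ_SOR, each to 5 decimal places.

ω* = 1.96392, ρ_SOR = 0.96392

With n=170, ρ(Jacobi) = cos(π/171) = 0.99983.
√(1−ρ_J²) = |sin(π/171)| = 0.018371
[ω*] 2 ÷ (1 + 0.018371) = 2 ÷ 1.018371 = 1.96392.
ρ_SOR = ω* − 1 ≈ 0.96392.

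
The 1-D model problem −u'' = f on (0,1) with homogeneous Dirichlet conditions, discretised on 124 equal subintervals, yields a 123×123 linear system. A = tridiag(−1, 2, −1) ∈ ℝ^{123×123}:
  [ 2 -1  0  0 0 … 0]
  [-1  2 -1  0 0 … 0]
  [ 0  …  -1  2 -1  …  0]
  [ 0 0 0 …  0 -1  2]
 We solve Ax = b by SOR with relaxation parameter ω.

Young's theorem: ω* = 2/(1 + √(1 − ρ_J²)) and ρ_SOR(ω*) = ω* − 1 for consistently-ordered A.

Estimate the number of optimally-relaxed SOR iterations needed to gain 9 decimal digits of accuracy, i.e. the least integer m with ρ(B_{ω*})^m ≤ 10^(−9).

n=123: λ(B_J) = 1 − λ(A)/2 = cos(kπ/124); k=1 gives ρ_J = 0.9996791.
√(1 − cos²(π/124)) = sin(π/124) ≈ 0.0253327.
ω* = 2 / (1 + 0.0253327) = 2 / 1.0253327 ≈ 1.9505864.
ρ_SOR = ω* − 1 = 1.9505864 − 1 = 0.9505864.
(0.9505864)^m ≤ 10^{−9}  ⇒  m·ln(0.9505864) ≤ −9·ln10  ⇒  m ≥ 408.936  ⇒  m = 409

m = 409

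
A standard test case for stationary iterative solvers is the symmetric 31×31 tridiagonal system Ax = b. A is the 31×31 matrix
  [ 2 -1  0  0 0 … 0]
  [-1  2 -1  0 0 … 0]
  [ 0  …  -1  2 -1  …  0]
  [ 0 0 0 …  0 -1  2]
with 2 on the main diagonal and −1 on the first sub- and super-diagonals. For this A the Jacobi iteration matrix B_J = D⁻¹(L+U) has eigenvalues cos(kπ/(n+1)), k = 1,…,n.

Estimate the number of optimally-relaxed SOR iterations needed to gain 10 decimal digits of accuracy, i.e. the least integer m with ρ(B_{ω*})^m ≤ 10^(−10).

ρ_J = max_k |cos(kπ/32)| = cos(π/32) = 0.9951847
√(1−ρ_J²) simplifies to sin(π/32) = 0.0980171.
[ω*] 2 ÷ (1 + 0.0980171) = 2 ÷ 1.0980171 = 1.8214653.
Hence ρ(B_{ω*}) = 1.8214653 − 1 = 0.8214653.
10·ln10 = 23.0259; −ln(0.8214653) = 0.196666; m = ⌈23.0259/0.196666⌉ = ⌈117.081⌉ = 118.

m = 118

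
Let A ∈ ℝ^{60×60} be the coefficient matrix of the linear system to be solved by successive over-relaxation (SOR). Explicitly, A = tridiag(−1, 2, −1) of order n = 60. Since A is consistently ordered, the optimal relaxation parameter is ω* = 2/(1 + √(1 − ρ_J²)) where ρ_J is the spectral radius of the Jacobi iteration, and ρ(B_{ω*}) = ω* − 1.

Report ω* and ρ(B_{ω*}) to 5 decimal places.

ω* = 1.90208, ρ_SOR = 0.90208

[ρ_J] n=60: ρ(B_J) = cos(π/(n+1)) = cos(π/61) = 0.99867.
√(1−ρ_J²) = |sin(π/61)| = 0.051479
Young: ω* = 2/(1+√(1−ρ_J²)) = 2/(1+0.051479) = 2/1.051479 = 1.90208.
and ρ(B_{ω*}) = 1.90208 − 1 = 0.90208.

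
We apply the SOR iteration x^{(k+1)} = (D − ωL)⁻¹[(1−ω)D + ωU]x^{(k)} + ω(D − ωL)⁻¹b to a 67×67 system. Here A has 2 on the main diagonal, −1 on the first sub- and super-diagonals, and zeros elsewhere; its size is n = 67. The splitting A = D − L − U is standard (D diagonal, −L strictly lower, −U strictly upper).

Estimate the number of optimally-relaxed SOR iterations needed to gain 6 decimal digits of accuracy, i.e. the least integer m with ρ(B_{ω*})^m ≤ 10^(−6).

[ρ_J] n=67: ρ(B_J) = cos(π/(n+1)) = cos(π/68) = 0.9989330.
√(1−ρ_J²) = |sin(π/68)| = 0.0461835
ω* = 2 / (1 + 0.0461835) = 2 / 1.0461835 ≈ 1.9117105.
and ρ(B_{ω*}) = 1.9117105 − 1 = 0.9117105.
For 6 digits: m = 6·ln10 / (−ln 0.9117105) = 13.8155/0.0924328 = 149.465; round up → m = 150.

m = 150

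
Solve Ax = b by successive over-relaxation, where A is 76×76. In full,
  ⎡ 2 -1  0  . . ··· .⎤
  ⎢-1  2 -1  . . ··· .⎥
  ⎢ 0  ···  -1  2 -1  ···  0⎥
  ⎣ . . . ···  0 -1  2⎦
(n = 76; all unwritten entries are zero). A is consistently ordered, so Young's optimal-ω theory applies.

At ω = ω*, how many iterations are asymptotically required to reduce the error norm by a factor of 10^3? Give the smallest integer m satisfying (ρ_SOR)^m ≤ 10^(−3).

[ρ_J] n=76: ρ(B_J) = cos(π/(n+1)) = cos(π/77) = 0.9991678.
√(1 − cos²(π/77)) = sin(π/77) ≈ 0.0407886.
ω* = 2 / (1 + 0.0407886) = 2 / 1.0407886 ≈ 1.9216198.
ρ_SOR = ω* − 1 ≈ 0.9216198.
(0.9216198)^m ≤ 10^{−3}  ⇒  m·ln(0.9216198) ≤ −3·ln10  ⇒  m ≥ 84.631  ⇒  m = 85

m = 85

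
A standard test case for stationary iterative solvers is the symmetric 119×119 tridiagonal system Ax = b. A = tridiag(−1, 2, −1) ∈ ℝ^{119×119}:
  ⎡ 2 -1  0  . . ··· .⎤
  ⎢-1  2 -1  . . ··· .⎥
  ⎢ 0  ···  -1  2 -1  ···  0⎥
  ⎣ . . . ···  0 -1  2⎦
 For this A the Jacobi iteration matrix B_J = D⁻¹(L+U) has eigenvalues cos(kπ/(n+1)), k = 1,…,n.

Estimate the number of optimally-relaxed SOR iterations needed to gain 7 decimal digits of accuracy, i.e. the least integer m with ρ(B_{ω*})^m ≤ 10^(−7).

m = 308

n=119: λ(B_J) = 1 − λ(A)/2 = cos(kπ/120); k=1 gives ρ_J = 0.9996573.
√(1−ρ_J²) = |sin(π/120)| = 0.0261769
So ω* = 2/1.0261769 = 1.9489817 (Young).
At ω = 1.9489817 every |λ(B_ω)| = ω−1, so ρ_SOR = 0.9489817.
For 7 digits: m = 7·ln10 / (−ln 0.9489817) = 16.1181/0.0523658 = 307.798; round up → m = 308.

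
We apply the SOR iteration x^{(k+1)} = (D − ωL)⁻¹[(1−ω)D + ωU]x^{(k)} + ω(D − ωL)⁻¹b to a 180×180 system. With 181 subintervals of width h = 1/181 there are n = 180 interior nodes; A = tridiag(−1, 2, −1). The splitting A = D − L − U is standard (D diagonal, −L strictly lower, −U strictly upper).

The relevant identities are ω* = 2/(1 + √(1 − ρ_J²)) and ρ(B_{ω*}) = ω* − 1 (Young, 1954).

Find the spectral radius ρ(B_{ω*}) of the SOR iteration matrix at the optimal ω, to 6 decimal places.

ρ_SOR = 0.965880

With n=180, ρ(Jacobi) = cos(π/181) = 0.999849.
√(1 − cos²(π/181)) = sin(π/181) ≈ 0.0173560.
ω* = 2/(1+0.0173560) = 1.965880
ρ(B_{ω*}) = ω*−1 = 0.965880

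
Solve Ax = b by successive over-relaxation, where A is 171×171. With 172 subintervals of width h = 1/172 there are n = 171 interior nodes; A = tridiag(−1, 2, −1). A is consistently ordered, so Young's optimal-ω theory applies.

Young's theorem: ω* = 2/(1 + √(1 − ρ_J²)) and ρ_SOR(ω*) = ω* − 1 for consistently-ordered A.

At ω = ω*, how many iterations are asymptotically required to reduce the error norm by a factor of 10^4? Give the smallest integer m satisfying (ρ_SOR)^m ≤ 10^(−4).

m = 253

B_J for the 171×171 system has eigenvalues cos(kπ/172); ρ_J = cos(π/172) = 0.9998332.
√(1−ρ_J²) = |sin(π/172)| = 0.0182641
[ω*] 2 ÷ (1 + 0.0182641) = 2 ÷ 1.0182641 = 1.9641270.
and ρ(B_{ω*}) = 1.9641270 − 1 = 0.9641270.
ρ_SOR^m ≤ 10^(−4) ⇔ m ≥ 4·ln10/(−ln 0.9641270) = 9.21034/0.0365323 = 252.115; m = ⌈252.115⌉ = 253.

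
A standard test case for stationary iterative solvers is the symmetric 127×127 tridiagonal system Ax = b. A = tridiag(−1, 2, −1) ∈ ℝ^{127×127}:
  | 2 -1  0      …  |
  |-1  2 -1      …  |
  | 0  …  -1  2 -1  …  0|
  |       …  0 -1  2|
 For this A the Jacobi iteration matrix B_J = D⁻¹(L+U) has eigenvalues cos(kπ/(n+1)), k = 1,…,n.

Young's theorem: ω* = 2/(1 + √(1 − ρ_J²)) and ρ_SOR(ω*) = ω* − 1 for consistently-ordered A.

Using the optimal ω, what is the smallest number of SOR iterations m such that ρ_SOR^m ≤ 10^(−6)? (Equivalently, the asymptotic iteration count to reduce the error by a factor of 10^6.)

B_J for the 127×127 system has eigenvalues cos(kπ/128); ρ_J = cos(π/128) = 0.9996988.
√(1−ρ_J²) = |sin(π/128)| = 0.0245412
[ω*] 2 ÷ (1 + 0.0245412) = 2 ÷ 1.0245412 = 1.9520933.
ρ(B_{ω*}) = ω*−1 = 0.9520933
m ≥ 6·ln10 / (−ln 0.9520933) = 281.419; smallest integer m = 282.

m = 282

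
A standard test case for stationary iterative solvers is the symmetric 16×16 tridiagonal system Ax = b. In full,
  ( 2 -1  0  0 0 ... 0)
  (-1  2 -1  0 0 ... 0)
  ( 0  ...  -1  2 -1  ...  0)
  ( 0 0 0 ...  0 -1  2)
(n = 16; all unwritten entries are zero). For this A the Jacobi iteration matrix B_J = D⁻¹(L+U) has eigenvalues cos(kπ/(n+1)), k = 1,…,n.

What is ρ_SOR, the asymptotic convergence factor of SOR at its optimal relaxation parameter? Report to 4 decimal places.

ρ_SOR = 0.6895

½·tridiag(1,0,1) at n=16: λ_k = cos(kπ/17); max |λ| at k=1 ⇒ ρ_J = cos(π/17) ≈ 0.9830.
√(1 − cos²(π/17)) = sin(π/17) ≈ 0.18375.
[ω*] 2 ÷ (1 + 0.18375) = 2 ÷ 1.18375 = 1.6895.
Hence ρ(B_{ω*}) = 1.6895 − 1 = 0.6895.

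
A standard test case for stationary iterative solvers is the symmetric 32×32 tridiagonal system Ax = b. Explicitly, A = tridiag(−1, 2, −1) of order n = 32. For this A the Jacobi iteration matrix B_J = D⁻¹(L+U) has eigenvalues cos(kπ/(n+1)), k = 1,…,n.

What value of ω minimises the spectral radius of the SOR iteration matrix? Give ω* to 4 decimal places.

spectrum of D⁻¹(L+U) = {cos(kπ/33) : 1≤k≤32}; ρ_J = cos(π/33) = 0.9955.
√(1−ρ_J²) simplifies to sin(π/33) = 0.09506.
ω* = 2 / (1 + 0.09506) = 2 / 1.09506 ≈ 1.8264.
and ρ(B_{ω*}) = 1.8264 − 1 = 0.8264.

ω* = 1.8264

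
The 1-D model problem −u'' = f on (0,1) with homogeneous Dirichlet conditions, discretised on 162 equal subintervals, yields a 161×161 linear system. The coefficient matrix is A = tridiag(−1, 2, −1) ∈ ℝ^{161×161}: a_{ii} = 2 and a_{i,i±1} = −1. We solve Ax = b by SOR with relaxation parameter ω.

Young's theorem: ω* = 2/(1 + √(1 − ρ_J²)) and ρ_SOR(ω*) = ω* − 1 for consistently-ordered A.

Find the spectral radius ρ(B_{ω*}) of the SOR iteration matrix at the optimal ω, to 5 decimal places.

B_J for the 161×161 system has eigenvalues cos(kπ/162); ρ_J = cos(π/162) = 0.99981.
√(1−ρ_J²) simplifies to sin(π/162) = 0.019391.
ω* = 2 / (1 + 0.019391) = 2 / 1.019391 ≈ 1.96196.
ρ_SOR = ω* − 1 ≈ 0.96196.

ρ_SOR = 0.96196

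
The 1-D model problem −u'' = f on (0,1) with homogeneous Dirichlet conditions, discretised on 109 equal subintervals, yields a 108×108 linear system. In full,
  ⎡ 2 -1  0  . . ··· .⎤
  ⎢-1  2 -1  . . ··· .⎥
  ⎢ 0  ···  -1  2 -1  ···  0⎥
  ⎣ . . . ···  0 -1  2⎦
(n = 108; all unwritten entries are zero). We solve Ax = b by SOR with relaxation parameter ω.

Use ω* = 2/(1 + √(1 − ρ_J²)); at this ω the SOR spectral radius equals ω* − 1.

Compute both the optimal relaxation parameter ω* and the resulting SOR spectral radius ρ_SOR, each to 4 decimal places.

B_J for the 108×108 system has eigenvalues cos(kπ/109); ρ_J = cos(π/109) = 0.9996.
1 − cos²(π/109) = sin²(π/109) ⇒ √(1−ρ_J²) = sin(π/109) = 0.02882.
ω* = 2/(1+0.02882) = 1.9440
At ω = 1.9440 every |λ(B_ω)| = ω−1, so ρ_SOR = 0.9440.

ω* = 1.9440, ρ_SOR = 0.9440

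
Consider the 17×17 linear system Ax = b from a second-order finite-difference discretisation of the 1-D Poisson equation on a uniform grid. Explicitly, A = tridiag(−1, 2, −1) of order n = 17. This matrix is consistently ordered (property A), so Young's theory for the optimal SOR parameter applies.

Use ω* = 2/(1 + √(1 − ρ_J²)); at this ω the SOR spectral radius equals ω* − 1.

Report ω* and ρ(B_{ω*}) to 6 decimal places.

[ρ_J] n=17: ρ(B_J) = cos(π/(n+1)) = cos(π/18) = 0.984808.
√(1−ρ_J²) simplifies to sin(π/18) = 0.1736482.
[ω*] 2 ÷ (1 + 0.1736482) = 2 ÷ 1.1736482 = 1.704088.
Hence ρ(B_{ω*}) = 1.704088 − 1 = 0.704088.

ω* = 1.704088, ρ_SOR = 0.704088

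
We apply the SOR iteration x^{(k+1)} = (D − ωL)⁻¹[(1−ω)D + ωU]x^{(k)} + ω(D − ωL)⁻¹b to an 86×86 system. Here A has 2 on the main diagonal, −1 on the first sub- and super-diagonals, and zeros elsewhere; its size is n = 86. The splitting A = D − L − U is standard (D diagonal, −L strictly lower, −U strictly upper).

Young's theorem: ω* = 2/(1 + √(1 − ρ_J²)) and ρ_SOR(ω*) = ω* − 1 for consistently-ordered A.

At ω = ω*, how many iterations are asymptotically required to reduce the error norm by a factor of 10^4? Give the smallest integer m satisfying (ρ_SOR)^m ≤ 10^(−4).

[ρ_J] n=86: ρ(B_J) = cos(π/(n+1)) = cos(π/87) = 0.9993481.
√(1−ρ_J²) simplifies to sin(π/87) = 0.0361024.
So ω* = 2/1.0361024 = 1.9303111 (Young).
ρ(B_{ω*}) = ω*−1 = 0.9303111
ρ_SOR^m ≤ 10^(−4) ⇔ m ≥ 4·ln10/(−ln 0.9303111) = 9.21034/0.0722362 = 127.503; m = ⌈127.503⌉ = 128.

m = 128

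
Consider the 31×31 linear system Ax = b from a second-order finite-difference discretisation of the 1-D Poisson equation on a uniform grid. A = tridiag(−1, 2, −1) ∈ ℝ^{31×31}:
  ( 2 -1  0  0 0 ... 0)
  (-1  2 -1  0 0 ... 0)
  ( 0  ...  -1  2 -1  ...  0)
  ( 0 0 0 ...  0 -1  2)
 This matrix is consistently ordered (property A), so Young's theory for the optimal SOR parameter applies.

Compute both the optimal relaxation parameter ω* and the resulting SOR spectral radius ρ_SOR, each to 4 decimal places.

n=31: λ(B_J) = 1 − λ(A)/2 = cos(kπ/32); k=1 gives ρ_J = 0.9952.
1 − cos²(π/32) = sin²(π/32) ⇒ √(1−ρ_J²) = sin(π/32) = 0.09802.
ω* = 2 / (1 + 0.09802) = 2 / 1.09802 ≈ 1.8215.
ρ_SOR = ω* − 1 = 1.8215 − 1 = 0.8215.

ω* = 1.8215, ρ_SOR = 0.8215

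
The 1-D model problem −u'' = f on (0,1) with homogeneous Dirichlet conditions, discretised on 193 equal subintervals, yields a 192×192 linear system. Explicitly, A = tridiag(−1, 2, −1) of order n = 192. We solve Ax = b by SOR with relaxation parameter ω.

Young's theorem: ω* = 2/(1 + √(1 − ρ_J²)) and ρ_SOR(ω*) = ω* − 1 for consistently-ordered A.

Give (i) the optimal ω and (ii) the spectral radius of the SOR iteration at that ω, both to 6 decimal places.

n=192: λ(B_J) = 1 − λ(A)/2 = cos(kπ/193); k=1 gives ρ_J = 0.999868.
√(1−ρ_J²) = |sin(π/193)| = 0.0162770
Then 2/(1+√(1−ρ_J²)) = 2/(1+0.0162770); ω* = 2/1.0162770 = 1.967967.
At ω = 1.967967 every |λ(B_ω)| = ω−1, so ρ_SOR = 0.967967.

ω* = 1.967967, ρ_SOR = 0.967967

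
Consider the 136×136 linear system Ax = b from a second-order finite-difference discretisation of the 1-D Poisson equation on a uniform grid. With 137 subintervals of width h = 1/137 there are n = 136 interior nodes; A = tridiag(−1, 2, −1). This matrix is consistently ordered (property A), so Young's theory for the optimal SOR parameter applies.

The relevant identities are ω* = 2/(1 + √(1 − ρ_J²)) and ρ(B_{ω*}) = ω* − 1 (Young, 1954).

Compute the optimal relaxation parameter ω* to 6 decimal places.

With n=136, ρ(Jacobi) = cos(π/137) = 0.999737.
√(1−ρ_J²) = |sin(π/137)| = 0.0229293
[ω*] 2 ÷ (1 + 0.0229293) = 2 ÷ 1.0229293 = 1.955169.
At ω = 1.955169 every |λ(B_ω)| = ω−1, so ρ_SOR = 0.955169.

ω* = 1.955169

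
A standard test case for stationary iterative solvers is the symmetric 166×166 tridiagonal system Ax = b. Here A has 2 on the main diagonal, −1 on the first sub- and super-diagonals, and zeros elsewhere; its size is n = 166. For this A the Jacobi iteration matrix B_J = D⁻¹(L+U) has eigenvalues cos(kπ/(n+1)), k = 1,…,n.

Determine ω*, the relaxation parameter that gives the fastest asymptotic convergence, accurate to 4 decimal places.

ω* = 1.9631

spectrum of D⁻¹(L+U) = {cos(kπ/167) : 1≤k≤166}; ρ_J = cos(π/167) = 0.9998.
1 − cos²(π/167) = sin²(π/167) ⇒ √(1−ρ_J²) = sin(π/167) = 0.01881.
ω* = 2/(1+0.01881) = 1.9631
At ω = 1.9631 every |λ(B_ω)| = ω−1, so ρ_SOR = 0.9631.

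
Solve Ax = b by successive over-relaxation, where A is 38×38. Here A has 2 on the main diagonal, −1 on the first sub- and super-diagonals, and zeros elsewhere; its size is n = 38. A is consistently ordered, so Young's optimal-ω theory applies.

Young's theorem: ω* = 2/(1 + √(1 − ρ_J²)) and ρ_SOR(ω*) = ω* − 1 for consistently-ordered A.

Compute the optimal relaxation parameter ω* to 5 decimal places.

With n=38, ρ(Jacobi) = cos(π/39) = 0.99676.
root = sin(π/39) = 0.080467  (since 1−cos² = sin²).
ω* = 2 / (1 + 0.080467) = 2 / 1.080467 ≈ 1.85105.
ρ_SOR = ω* − 1 = 1.85105 − 1 = 0.85105.

ω* = 1.85105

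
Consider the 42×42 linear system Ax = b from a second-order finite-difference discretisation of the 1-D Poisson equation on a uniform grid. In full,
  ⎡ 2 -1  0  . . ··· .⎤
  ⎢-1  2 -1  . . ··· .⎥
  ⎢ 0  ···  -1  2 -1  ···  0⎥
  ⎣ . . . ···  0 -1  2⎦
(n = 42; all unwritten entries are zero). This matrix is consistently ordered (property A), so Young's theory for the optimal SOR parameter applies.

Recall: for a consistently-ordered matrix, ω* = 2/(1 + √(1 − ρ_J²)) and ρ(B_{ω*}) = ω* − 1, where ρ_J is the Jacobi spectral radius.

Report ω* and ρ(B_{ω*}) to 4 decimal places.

ω* = 1.8639, ρ_SOR = 0.8639

With n=42, ρ(Jacobi) = cos(π/43) = 0.9973.
√(1−ρ_J²) simplifies to sin(π/43) = 0.07300.
[ω*] 2 ÷ (1 + 0.07300) = 2 ÷ 1.07300 = 1.8639.
ρ(B_{ω*}) = ω*−1 = 0.8639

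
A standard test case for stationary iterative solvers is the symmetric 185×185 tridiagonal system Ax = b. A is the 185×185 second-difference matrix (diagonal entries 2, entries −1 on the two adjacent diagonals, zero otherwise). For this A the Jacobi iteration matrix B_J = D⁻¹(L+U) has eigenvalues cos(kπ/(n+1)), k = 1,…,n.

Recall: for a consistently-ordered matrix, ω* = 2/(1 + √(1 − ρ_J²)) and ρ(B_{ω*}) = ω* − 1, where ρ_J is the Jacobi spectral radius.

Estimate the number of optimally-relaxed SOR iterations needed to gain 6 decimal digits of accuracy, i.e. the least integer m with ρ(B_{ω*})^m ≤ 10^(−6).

ρ_J = max_k |cos(kπ/186)| = cos(π/186) = 0.9998574
1 − cos²(π/186) = sin²(π/186) ⇒ √(1−ρ_J²) = sin(π/186) = 0.0168895.
ω* = 2 / (1 + 0.0168895) = 2 / 1.0168895 ≈ 1.9667820.
ρ_SOR = ω* − 1 = 1.9667820 − 1 = 0.9667820.
For 6 digits: m = 6·ln10 / (−ln 0.9667820) = 13.8155/0.0337822 = 408.958; round up → m = 409.

m = 409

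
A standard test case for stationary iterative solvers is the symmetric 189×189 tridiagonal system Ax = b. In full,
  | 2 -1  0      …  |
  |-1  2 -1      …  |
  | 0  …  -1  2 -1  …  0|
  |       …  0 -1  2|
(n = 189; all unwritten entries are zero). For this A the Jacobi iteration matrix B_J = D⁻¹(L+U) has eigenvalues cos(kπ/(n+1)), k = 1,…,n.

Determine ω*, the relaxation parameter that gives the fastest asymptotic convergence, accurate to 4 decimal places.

ω* = 1.9675

B_J for the 189×189 system has eigenvalues cos(kπ/190); ρ_J = cos(π/190) = 0.9999.
√(1 − cos²(π/190)) = sin(π/190) ≈ 0.01653.
[ω*] 2 ÷ (1 + 0.01653) = 2 ÷ 1.01653 = 1.9675.
and ρ(B_{ω*}) = 1.9675 − 1 = 0.9675.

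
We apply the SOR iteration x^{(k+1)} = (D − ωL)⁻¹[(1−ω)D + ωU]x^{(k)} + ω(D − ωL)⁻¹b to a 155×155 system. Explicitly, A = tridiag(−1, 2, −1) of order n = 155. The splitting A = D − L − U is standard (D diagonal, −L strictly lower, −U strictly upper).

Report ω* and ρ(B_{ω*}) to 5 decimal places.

n=155: λ(B_J) = 1 − λ(A)/2 = cos(kπ/156); k=1 gives ρ_J = 0.99980.
√(1−ρ_J²) simplifies to sin(π/156) = 0.020137.
ω* = 2/(1+0.020137) = 1.96052
Hence ρ(B_{ω*}) = 1.96052 − 1 = 0.96052.

ω* = 1.96052, ρ_SOR = 0.96052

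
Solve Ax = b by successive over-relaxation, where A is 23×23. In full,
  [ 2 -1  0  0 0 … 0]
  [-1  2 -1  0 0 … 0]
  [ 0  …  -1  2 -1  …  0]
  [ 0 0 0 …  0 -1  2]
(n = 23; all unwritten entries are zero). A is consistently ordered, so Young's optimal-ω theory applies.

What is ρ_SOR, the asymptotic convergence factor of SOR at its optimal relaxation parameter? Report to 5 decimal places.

ρ_SOR = 0.76909

B_J for the 23×23 system has eigenvalues cos(kπ/24); ρ_J = cos(π/24) = 0.99144.
√(1−ρ_J²) = |sin(π/24)| = 0.130526
Young: ω* = 2/(1+√(1−ρ_J²)) = 2/(1+0.130526) = 2/1.130526 = 1.76909.
Hence ρ(B_{ω*}) = 1.76909 − 1 = 0.76909.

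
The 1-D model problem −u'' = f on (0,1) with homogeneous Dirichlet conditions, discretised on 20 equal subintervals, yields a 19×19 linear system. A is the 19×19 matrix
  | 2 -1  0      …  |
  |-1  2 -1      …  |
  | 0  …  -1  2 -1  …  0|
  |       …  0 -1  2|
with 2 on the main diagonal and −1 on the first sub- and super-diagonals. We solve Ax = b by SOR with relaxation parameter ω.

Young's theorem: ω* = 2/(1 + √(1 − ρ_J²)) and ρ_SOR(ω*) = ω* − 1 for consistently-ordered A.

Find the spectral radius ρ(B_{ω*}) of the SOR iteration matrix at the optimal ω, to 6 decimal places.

ρ_J = max_k |cos(kπ/20)| = cos(π/20) = 0.987688
√(1−ρ_J²) simplifies to sin(π/20) = 0.1564345.
ω* = 2/(1 + 0.1564345) = 2/1.1564345 = 1.729454.
[ρ_SOR] ω* − 1 = 0.729454.

ρ_SOR = 0.729454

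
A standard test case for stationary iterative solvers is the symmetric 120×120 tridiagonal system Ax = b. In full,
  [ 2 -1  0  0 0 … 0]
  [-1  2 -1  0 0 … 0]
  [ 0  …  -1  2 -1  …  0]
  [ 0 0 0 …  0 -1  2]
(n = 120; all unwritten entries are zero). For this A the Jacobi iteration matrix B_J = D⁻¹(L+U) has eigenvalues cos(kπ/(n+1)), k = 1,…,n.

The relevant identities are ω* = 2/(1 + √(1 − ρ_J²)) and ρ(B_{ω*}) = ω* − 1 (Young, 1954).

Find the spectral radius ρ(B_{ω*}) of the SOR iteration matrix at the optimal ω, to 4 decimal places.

spectrum of D⁻¹(L+U) = {cos(kπ/121) : 1≤k≤120}; ρ_J = cos(π/121) = 0.9997.
1 − cos²(π/121) = sin²(π/121) ⇒ √(1−ρ_J²) = sin(π/121) = 0.02596.
[ω*] 2 ÷ (1 + 0.02596) = 2 ÷ 1.02596 = 1.9494.
[ρ_SOR] ω* − 1 = 0.9494.

ρ_SOR = 0.9494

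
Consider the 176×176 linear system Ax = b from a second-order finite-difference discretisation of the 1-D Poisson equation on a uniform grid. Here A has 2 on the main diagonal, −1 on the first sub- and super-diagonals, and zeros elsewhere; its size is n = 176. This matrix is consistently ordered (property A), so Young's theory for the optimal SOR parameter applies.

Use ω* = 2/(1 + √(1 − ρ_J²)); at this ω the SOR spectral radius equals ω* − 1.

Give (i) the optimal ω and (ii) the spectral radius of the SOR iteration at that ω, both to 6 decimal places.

ω* = 1.965123, ρ_SOR = 0.965123

B_J for the 176×176 system has eigenvalues cos(kπ/177); ρ_J = cos(π/177) = 0.999842.
√(1 − cos²(π/177)) = sin(π/177) ≈ 0.0177482.
Young: ω* = 2/(1+√(1−ρ_J²)) = 2/(1+0.0177482) = 2/1.0177482 = 1.965123.
ρ(B_{ω*}) = ω*−1 = 0.965123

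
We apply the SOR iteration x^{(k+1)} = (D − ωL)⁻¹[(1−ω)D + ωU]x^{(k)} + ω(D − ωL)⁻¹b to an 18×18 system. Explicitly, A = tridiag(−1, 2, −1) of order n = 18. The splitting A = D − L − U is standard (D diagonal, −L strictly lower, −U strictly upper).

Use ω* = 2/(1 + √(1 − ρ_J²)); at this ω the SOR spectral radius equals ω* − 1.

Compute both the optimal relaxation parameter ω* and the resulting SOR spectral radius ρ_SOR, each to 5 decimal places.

ω* = 1.71734, ρ_SOR = 0.71734

ρ_J = max_k |cos(kπ/19)| = cos(π/19) = 0.98636
root = sin(π/19) = 0.164595  (since 1−cos² = sin²).
So ω* = 2/1.164595 = 1.71734 (Young).
Hence ρ(B_{ω*}) = 1.71734 − 1 = 0.71734.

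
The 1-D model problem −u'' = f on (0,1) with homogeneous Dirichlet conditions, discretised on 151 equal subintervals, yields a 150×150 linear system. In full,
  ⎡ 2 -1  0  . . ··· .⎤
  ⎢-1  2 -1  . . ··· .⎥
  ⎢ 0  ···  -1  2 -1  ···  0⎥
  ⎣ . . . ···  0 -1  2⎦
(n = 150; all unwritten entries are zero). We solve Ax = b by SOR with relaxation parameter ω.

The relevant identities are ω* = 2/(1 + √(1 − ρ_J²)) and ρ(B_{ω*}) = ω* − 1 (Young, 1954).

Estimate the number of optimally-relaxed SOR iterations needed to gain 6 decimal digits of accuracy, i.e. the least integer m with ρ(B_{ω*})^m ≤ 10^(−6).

m = 332

ρ_J = max_k |cos(kπ/151)| = cos(π/151) = 0.9997836
√(1 − cos²(π/151)) = sin(π/151) ≈ 0.0208037.
Then 2/(1+√(1−ρ_J²)) = 2/(1+0.0208037); ω* = 2/1.0208037 = 1.9592405.
ρ_SOR = ω* − 1 = 1.9592405 − 1 = 0.9592405.
m ≥ 6·ln10 / (−ln 0.9592405) = 331.996; smallest integer m = 332.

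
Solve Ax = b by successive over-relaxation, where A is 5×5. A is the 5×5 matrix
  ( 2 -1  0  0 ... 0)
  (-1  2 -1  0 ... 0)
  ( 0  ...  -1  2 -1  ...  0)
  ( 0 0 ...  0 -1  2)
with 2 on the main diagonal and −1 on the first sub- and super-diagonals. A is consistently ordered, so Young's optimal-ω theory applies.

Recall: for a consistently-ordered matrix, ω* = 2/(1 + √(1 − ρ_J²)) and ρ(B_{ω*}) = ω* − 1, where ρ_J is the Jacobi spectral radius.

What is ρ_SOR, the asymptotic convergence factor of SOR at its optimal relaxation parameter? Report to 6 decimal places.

spectrum of D⁻¹(L+U) = {cos(kπ/6) : 1≤k≤5}; ρ_J = cos(π/6) = 0.866025.
√(1 − cos²(π/6)) = sin(π/6) ≈ 0.5000000.
ω* = 2 / (1 + 0.5000000) = 2 / 1.5000000 ≈ 1.333333.
At ω = 1.333333 every |λ(B_ω)| = ω−1, so ρ_SOR = 0.333333.

ρ_SOR = 0.333333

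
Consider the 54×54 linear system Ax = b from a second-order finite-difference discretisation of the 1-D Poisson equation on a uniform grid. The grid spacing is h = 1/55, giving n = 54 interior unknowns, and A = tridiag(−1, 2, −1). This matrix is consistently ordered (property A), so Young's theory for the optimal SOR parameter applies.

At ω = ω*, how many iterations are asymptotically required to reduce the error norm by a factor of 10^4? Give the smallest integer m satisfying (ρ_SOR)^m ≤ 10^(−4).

m = 81

B_J for the 54×54 system has eigenvalues cos(kπ/55); ρ_J = cos(π/55) = 0.9983691.
√(1−ρ_J²) simplifies to sin(π/55) = 0.0570888.
ω* = 2/(1+0.0570888) = 1.8919886
and ρ(B_{ω*}) = 1.8919886 − 1 = 0.8919886.
(0.8919886)^m ≤ 10^{−4}  ⇒  m·ln(0.8919886) ≤ −4·ln10  ⇒  m ≥ 80.579  ⇒  m = 81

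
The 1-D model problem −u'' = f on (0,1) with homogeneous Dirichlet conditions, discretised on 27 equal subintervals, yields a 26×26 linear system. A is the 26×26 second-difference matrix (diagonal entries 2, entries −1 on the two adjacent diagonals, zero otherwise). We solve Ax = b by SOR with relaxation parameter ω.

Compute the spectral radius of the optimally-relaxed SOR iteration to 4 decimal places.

ρ_SOR = 0.7920

[ρ_J] n=26: ρ(B_J) = cos(π/(n+1)) = cos(π/27) = 0.9932.
√(1−ρ_J²) = |sin(π/27)| = 0.11609
Then 2/(1+√(1−ρ_J²)) = 2/(1+0.11609); ω* = 2/1.11609 = 1.7920.
ρ_SOR = ω* − 1 = 1.7920 − 1 = 0.7920.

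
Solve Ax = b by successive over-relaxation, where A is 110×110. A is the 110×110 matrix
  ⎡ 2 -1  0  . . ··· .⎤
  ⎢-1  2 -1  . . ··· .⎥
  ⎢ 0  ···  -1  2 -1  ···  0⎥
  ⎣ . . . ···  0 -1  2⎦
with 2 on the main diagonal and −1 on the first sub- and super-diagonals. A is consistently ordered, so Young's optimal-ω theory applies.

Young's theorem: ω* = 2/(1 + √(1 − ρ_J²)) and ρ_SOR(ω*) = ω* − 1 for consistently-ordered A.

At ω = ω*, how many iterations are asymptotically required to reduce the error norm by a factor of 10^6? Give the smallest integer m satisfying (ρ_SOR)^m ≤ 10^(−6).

m = 245

½·tridiag(1,0,1) at n=110: λ_k = cos(kπ/111); max |λ| at k=1 ⇒ ρ_J = cos(π/111) ≈ 0.9995995.
√(1−ρ_J²) simplifies to sin(π/111) = 0.0282989.
ω* = 2/(1 + 0.0282989) = 2/1.0282989 = 1.9449598.
[ρ_SOR] ω* − 1 = 0.9449598.
Need (0.9449598)^m ≤ 10^(−6): m ≥ 6·ln10/|ln 0.9449598| = 13.8155/0.0566129 = 244.034 ⇒ m = 245.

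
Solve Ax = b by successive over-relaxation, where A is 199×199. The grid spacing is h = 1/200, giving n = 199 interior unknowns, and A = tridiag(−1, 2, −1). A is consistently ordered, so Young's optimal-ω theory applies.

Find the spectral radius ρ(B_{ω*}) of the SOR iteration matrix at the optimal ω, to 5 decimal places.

spectrum of D⁻¹(L+U) = {cos(kπ/200) : 1≤k≤199}; ρ_J = cos(π/200) = 0.99988.
√(1−ρ_J²) = |sin(π/200)| = 0.015707
So ω* = 2/1.015707 = 1.96907 (Young).
and ρ(B_{ω*}) = 1.96907 − 1 = 0.96907.

ρ_SOR = 0.96907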